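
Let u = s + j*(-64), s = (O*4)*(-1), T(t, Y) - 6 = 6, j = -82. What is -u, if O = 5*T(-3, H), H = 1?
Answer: -5008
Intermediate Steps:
T(t, Y) = 12 (T(t, Y) = 6 + 6 = 12)
O = 60 (O = 5*12 = 60)
s = -240 (s = (60*4)*(-1) = 240*(-1) = -240)
u = 5008 (u = -240 - 82*(-64) = -240 + 5248 = 5008)
-u = -1*5008 = -5008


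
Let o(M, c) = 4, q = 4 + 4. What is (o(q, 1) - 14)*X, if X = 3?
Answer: -30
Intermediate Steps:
q = 8
(o(q, 1) - 14)*X = (4 - 14)*3 = -10*3 = -30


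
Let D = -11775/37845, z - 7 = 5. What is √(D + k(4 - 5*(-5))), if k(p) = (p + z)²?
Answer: √12721134/87 ≈ 40.996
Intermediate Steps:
z = 12 (z = 7 + 5 = 12)
D = -785/2523 (D = -11775*1/37845 = -785/2523 ≈ -0.31114)
k(p) = (12 + p)² (k(p) = (p + 12)² = (12 + p)²)
√(D + k(4 - 5*(-5))) = √(-785/2523 + (12 + (4 - 5*(-5)))²) = √(-785/2523 + (12 + (4 + 25))²) = √(-785/2523 + (12 + 29)²) = √(-785/2523 + 41²) = √(-785/2523 + 1681) = √(4240378/2523) = √12721134/87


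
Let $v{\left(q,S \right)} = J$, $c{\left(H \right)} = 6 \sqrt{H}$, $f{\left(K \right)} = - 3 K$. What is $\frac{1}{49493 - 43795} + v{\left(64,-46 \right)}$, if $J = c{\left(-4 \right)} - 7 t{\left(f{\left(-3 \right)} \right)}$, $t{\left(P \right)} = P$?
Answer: $- \frac{358973}{5698} + 12 i \approx -63.0 + 12.0 i$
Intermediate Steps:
$J = -63 + 12 i$ ($J = 6 \sqrt{-4} - 7 \left(\left(-3\right) \left(-3\right)\right) = 6 \cdot 2 i - 63 = 12 i - 63 = -63 + 12 i \approx -63.0 + 12.0 i$)
$v{\left(q,S \right)} = -63 + 12 i$
$\frac{1}{49493 - 43795} + v{\left(64,-46 \right)} = \frac{1}{49493 - 43795} - \left(63 - 12 i\right) = \frac{1}{5698} - \left(63 - 12 i\right) = - \frac{358973}{5698} + 12 i$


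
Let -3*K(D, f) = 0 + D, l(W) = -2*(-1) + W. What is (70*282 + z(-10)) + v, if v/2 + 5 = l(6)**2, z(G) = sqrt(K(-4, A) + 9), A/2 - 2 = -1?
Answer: 19858 + sqrt(93)/3 ≈ 19861.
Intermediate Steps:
A = 2 (A = 4 + 2*(-1) = 4 - 2 = 2)
l(W) = 2 + W
K(D, f) = -D/3 (K(D, f) = -(0 + D)/3 = -D/3)
z(G) = sqrt(93)/3 (z(G) = sqrt(-1/3*(-4) + 9) = sqrt(4/3 + 9) = sqrt(31/3) = sqrt(93)/3)
v = 118 (v = -10 + 2*(2 + 6)**2 = -10 + 2*8**2 = -10 + 2*64 = -10 + 128 = 118)
(70*282 + z(-10)) + v = (70*282 + sqrt(93)/3) + 118 = (19740 + sqrt(93)/3) + 118 = 19858 + sqrt(93)/3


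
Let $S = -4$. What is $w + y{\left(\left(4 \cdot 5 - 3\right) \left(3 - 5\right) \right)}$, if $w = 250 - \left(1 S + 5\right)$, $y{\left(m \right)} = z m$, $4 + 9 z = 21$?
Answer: $\frac{1663}{9} \approx 184.78$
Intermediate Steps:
$z = \frac{17}{9}$ ($z = - \frac{4}{9} + \frac{1}{9} \cdot 21 = - \frac{4}{9} + \frac{7}{3} = \frac{17}{9} \approx 1.8889$)
$y{\left(m \right)} = \frac{17 m}{9}$
$w = 249$ ($w = 250 - \left(1 \left(-4\right) + 5\right) = 250 - \left(-4 + 5\right) = 250 - 1 = 249$)
$w + y{\left(\left(4 \cdot 5 - 3\right) \left(3 - 5\right) \right)} = 249 + \frac{17 \left(4 \cdot 5 - 3\right) \left(3 - 5\right)}{9} = 249 + \frac{17 \left(20 - 3\right) \left(-2\right)}{9} = 249 + \frac{17 \cdot 17 \left(-2\right)}{9} = 249 + \frac{17}{9} \left(-34\right) = 249 - \frac{578}{9} = \frac{1663}{9}$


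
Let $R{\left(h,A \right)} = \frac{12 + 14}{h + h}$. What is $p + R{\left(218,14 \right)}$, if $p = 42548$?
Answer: $\frac{9275477}{218} \approx 42548.0$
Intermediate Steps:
$R{\left(h,A \right)} = \frac{13}{h}$ ($R{\left(h,A \right)} = \frac{26}{2 h} = 26 \frac{1}{2 h} = \frac{13}{h}$)
$p + R{\left(218,14 \right)} = 42548 + \frac{13}{218} = \frac{9275477}{218}$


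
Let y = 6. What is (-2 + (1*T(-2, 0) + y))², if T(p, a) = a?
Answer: 16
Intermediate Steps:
(-2 + (1*T(-2, 0) + y))² = (-2 + (1*0 + 6))² = (-2 + (0 + 6))² = (-2 + 6)² = 4² = 16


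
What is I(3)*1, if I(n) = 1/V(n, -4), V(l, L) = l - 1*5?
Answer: -½ ≈ -0.50000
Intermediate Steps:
V(l, L) = -5 + l (V(l, L) = l - 5 = -5 + l)
I(n) = 1/(-5 + n)
I(3)*1 = 1/(-5 + 3) = 1/(-2) = -½*1 = -½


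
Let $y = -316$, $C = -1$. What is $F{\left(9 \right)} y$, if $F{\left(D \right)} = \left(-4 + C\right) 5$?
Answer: $7900$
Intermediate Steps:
$F{\left(D \right)} = -25$ ($F{\left(D \right)} = \left(-4 - 1\right) 5 = \left(-5\right) 5 = -25$)
$F{\left(9 \right)} y = \left(-25\right) \left(-316\right) = 7900$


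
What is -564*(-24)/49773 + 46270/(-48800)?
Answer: -1164851/1722640 ≈ -0.67620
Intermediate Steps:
-564*(-24)/49773 + 46270/(-48800) = 13536*(1/49773) + 46270*(-1/48800) = 96/353 - 4627/4880 = -1164851/1722640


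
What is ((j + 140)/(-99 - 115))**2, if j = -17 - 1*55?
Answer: 1156/11449 ≈ 0.10097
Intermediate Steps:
j = -72 (j = -17 - 55 = -72)
((j + 140)/(-99 - 115))**2 = ((-72 + 140)/(-99 - 115))**2 = (68/(-214))**2 = (68*(-1/214))**2 = (-34/107)**2 = 1156/11449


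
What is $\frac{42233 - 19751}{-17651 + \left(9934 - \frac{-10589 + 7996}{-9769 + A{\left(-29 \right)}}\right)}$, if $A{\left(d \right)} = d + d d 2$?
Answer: $- \frac{182463912}{62633765} \approx -2.9132$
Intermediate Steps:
$A{\left(d \right)} = d + 2 d^{2}$ ($A{\left(d \right)} = d + d^{2} \cdot 2 = d + 2 d^{2}$)
$\frac{42233 - 19751}{-17651 + \left(9934 - \frac{-10589 + 7996}{-9769 + A{\left(-29 \right)}}\right)} = \frac{42233 - 19751}{-17651 + \left(9934 - \frac{-10589 + 7996}{-9769 - 29 \left(1 + 2 \left(-29\right)\right)}\right)} = \frac{22482}{-17651 + \left(9934 - - \frac{2593}{-9769 - 29 \left(1 - 58\right)}\right)} = \frac{22482}{-17651 + \left(9934 - - \frac{2593}{-9769 - -1653}\right)} = \frac{22482}{-17651 + \left(9934 - - \frac{2593}{-9769 + 1653}\right)} = \frac{22482}{-17651 + \left(9934 - - \frac{2593}{-8116}\right)} = \frac{22482}{-17651 + \left(9934 - \left(-2593\right) \left(- \frac{1}{8116}\right)\right)} = \frac{22482}{-17651 + \left(9934 - \frac{2593}{8116}\right)} = \frac{22482}{-17651 + \frac{80621751}{8116}} = \frac{22482}{- \frac{62633765}{8116}} = 22482 \left(- \frac{8116}{62633765}\right) = - \frac{182463912}{62633765}$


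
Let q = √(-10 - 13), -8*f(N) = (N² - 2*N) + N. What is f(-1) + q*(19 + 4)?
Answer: -¼ + 23*I*√23 ≈ -0.25 + 110.3*I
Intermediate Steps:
f(N) = -N²/8 + N/8 (f(N) = -((N² - 2*N) + N)/8 = -(N² - N)/8 = -N²/8 + N/8)
q = I*√23 (q = √(-23) = I*√23 ≈ 4.7958*I)
f(-1) + q*(19 + 4) = (⅛)*(-1)*(1 - 1*(-1)) + (I*√23)*(19 + 4) = (⅛)*(-1)*(1 + 1) + (I*√23)*23 = (⅛)*(-1)*2 + 23*I*√23 = -¼ + 23*I*√23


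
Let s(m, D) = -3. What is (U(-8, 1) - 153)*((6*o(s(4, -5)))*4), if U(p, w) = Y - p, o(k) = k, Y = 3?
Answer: 10224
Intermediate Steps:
U(p, w) = 3 - p
(U(-8, 1) - 153)*((6*o(s(4, -5)))*4) = ((3 - 1*(-8)) - 153)*((6*(-3))*4) = ((3 + 8) - 153)*(-18*4) = (11 - 153)*(-72) = -142*(-72) = 10224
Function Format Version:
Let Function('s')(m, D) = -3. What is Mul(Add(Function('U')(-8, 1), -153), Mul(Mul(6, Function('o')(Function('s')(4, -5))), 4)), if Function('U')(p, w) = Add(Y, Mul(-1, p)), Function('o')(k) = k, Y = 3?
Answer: 10224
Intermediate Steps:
Function('U')(p, w) = Add(3, Mul(-1, p))
Mul(Add(Function('U')(-8, 1), -153), Mul(Mul(6, Function('o')(Function('s')(4, -5))), 4)) = Mul(Add(Add(3, Mul(-1, -8)), -153), Mul(Mul(6, -3), 4)) = Mul(Add(Add(3, 8), -153), Mul(-18, 4)) = Mul(Add(11, -153), -72) = Mul(-142, -72) = 10224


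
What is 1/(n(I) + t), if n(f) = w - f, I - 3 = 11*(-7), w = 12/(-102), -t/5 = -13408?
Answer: 17/1140936 ≈ 1.4900e-5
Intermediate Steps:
t = 67040 (t = -5*(-13408) = 67040)
w = -2/17 (w = 12*(-1/102) = -2/17 ≈ -0.11765)
I = -74 (I = 3 + 11*(-7) = 3 - 77 = -74)
n(f) = -2/17 - f
1/(n(I) + t) = 1/((-2/17 - 1*(-74)) + 67040) = 1/((-2/17 + 74) + 67040) = 1/(1256/17 + 67040) = 1/(1140936/17) = 17/1140936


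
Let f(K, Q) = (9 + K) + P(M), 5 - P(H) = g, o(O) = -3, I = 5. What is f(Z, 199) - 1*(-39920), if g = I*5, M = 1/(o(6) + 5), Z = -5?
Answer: 39904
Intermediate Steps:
M = 1/2 (M = 1/(-3 + 5) = 1/2 ≈ 0.50000)
g = 25 (g = 5*5 = 25)
P(H) = -20 (P(H) = 5 - 1*25 = 5 - 25 = -20)
f(K, Q) = -11 + K (f(K, Q) = (9 + K) - 20 = -11 + K)
f(Z, 199) - 1*(-39920) = (-11 - 5) - 1*(-39920) = -16 + 39920 = 39904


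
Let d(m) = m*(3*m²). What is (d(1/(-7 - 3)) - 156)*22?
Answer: -1716033/500 ≈ -3432.1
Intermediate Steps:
d(m) = 3*m³
(d(1/(-7 - 3)) - 156)*22 = (3*(1/(-7 - 3))³ - 156)*22 = (3*(1/(-10))³ - 156)*22 = (3*(-⅒)³ - 156)*22 = (3*(-1/1000) - 156)*22 = (-3/1000 - 156)*22 = -156003/1000*22 = -1716033/500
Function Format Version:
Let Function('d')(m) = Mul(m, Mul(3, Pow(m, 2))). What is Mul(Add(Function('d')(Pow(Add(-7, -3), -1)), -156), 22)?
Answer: Rational(-1716033, 500) ≈ -3432.1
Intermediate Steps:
Function('d')(m) = Mul(3, Pow(m, 3))
Mul(Add(Function('d')(Pow(Add(-7, -3), -1)), -156), 22) = Mul(Add(Mul(3, Pow(Pow(Add(-7, -3), -1), 3)), -156), 22) = Mul(Add(Mul(3, Pow(Pow(-10, -1), 3)), -156), 22) = Mul(Add(Mul(3, Pow(Rational(-1, 10), 3)), -156), 22) = Mul(Add(Mul(3, Rational(-1, 1000)), -156), 22) = Mul(Add(Rational(-3, 1000), -156), 22) = Mul(Rational(-156003, 1000), 22) = Rational(-1716033, 500)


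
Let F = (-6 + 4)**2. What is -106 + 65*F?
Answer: 154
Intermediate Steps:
F = 4 (F = (-2)**2 = 4)
-106 + 65*F = -106 + 65*4 = -106 + 260 = 154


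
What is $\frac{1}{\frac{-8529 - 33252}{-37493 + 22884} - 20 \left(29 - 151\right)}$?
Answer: $\frac{14609}{35687741} \approx 0.00040936$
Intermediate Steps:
$\frac{1}{\frac{-8529 - 33252}{-37493 + 22884} - 20 \left(29 - 151\right)} = \frac{1}{- \frac{41781}{-14609} - -2440} = \frac{1}{\left(-41781\right) \left(- \frac{1}{14609}\right) + 2440} = \frac{1}{\frac{41781}{14609} + 2440} = \frac{1}{\frac{35687741}{14609}} = \frac{14609}{35687741}$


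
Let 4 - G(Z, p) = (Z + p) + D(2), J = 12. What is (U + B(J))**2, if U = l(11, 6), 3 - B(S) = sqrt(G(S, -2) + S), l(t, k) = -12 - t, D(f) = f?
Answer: 484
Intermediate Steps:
G(Z, p) = 2 - Z - p (G(Z, p) = 4 - ((Z + p) + 2) = 4 - (2 + Z + p) = 4 + (-2 - Z - p) = 2 - Z - p)
B(S) = 1 (B(S) = 3 - sqrt((2 - S - 1*(-2)) + S) = 3 - sqrt((2 - S + 2) + S) = 3 - sqrt((4 - S) + S) = 3 - sqrt(4) = 3 - 1*2 = 3 - 2 = 1)
U = -23 (U = -12 - 1*11 = -12 - 11 = -23)
(U + B(J))**2 = (-23 + 1)**2 = (-22)**2 = 484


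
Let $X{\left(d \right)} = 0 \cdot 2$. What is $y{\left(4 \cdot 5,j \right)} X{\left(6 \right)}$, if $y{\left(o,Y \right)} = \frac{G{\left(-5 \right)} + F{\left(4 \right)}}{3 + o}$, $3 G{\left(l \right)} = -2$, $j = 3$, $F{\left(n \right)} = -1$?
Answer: $0$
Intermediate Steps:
$G{\left(l \right)} = - \frac{2}{3}$ ($G{\left(l \right)} = \frac{1}{3} \left(-2\right) = - \frac{2}{3}$)
$X{\left(d \right)} = 0$
$y{\left(o,Y \right)} = - \frac{5}{3 \left(3 + o\right)}$ ($y{\left(o,Y \right)} = \frac{- \frac{2}{3} - 1}{3 + o} = - \frac{5}{3 \left(3 + o\right)}$)
$y{\left(4 \cdot 5,j \right)} X{\left(6 \right)} = - \frac{5}{9 + 3 \cdot 4 \cdot 5} \cdot 0 = - \frac{5}{9 + 3 \cdot 20} \cdot 0 = - \frac{5}{9 + 60} \cdot 0 = - \frac{5}{69} \cdot 0 = \left(-5\right) \frac{1}{69} \cdot 0 = \left(- \frac{5}{69}\right) 0 = 0$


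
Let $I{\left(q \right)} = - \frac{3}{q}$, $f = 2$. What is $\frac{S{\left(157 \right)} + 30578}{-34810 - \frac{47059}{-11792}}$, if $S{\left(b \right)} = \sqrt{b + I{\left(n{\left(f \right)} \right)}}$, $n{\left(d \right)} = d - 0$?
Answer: $- \frac{360575776}{410432461} - \frac{5896 \sqrt{622}}{410432461} \approx -0.87888$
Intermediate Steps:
$n{\left(d \right)} = d$ ($n{\left(d \right)} = d + 0 = d$)
$S{\left(b \right)} = \sqrt{- \frac{3}{2} + b}$ ($S{\left(b \right)} = \sqrt{b - \frac{3}{2}} = \sqrt{- \frac{3}{2} + b}$)
$\frac{S{\left(157 \right)} + 30578}{-34810 - \frac{47059}{-11792}} = \frac{\frac{\sqrt{-6 + 4 \cdot 157}}{2} + 30578}{-34810 - \frac{47059}{-11792}} = \frac{\frac{\sqrt{-6 + 628}}{2} + 30578}{-34810 - - \frac{47059}{11792}} = \frac{\frac{\sqrt{622}}{2} + 30578}{-34810 + \frac{47059}{11792}} = \frac{30578 + \frac{\sqrt{622}}{2}}{- \frac{410432461}{11792}} = \left(30578 + \frac{\sqrt{622}}{2}\right) \left(- \frac{11792}{410432461}\right) = - \frac{360575776}{410432461} - \frac{5896 \sqrt{622}}{410432461}$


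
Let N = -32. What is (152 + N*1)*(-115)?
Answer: -13800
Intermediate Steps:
(152 + N*1)*(-115) = (152 - 32*1)*(-115) = (152 - 32)*(-115) = 120*(-115) = -13800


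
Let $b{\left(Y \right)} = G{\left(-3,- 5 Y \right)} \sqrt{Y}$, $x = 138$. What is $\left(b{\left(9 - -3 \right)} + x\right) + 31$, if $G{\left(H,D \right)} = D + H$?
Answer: $169 - 126 \sqrt{3} \approx -49.238$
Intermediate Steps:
$b{\left(Y \right)} = \sqrt{Y} \left(-3 - 5 Y\right)$ ($b{\left(Y \right)} = \left(- 5 Y - 3\right) \sqrt{Y} = \left(-3 - 5 Y\right) \sqrt{Y} = \sqrt{Y} \left(-3 - 5 Y\right)$)
$\left(b{\left(9 - -3 \right)} + x\right) + 31 = \left(\sqrt{9 - -3} \left(-3 - 5 \left(9 - -3\right)\right) + 138\right) + 31 = \left(\sqrt{9 + 3} \left(-3 - 5 \left(9 + 3\right)\right) + 138\right) + 31 = \left(\sqrt{12} \left(-3 - 60\right) + 138\right) + 31 = \left(2 \sqrt{3} \left(-3 - 60\right) + 138\right) + 31 = \left(2 \sqrt{3} \left(-63\right) + 138\right) + 31 = \left(- 126 \sqrt{3} + 138\right) + 31 = \left(138 - 126 \sqrt{3}\right) + 31 = 169 - 126 \sqrt{3}$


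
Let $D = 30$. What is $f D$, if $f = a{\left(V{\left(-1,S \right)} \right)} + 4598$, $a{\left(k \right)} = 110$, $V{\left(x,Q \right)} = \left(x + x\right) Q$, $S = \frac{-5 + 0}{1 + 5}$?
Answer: $141240$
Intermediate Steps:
$S = - \frac{5}{6} \approx -0.83333$
$V{\left(x,Q \right)} = 2 Q x$ ($V{\left(x,Q \right)} = 2 x Q = 2 Q x$)
$f = 4708$ ($f = 110 + 4598 = 4708$)
$f D = 4708 \cdot 30 = 141240$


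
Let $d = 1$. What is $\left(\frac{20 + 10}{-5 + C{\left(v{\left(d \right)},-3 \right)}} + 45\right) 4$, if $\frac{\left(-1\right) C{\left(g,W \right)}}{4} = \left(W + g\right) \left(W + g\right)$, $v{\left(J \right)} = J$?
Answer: $\frac{1220}{7} \approx 174.29$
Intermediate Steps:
$C{\left(g,W \right)} = - 4 \left(W + g\right)^{2}$ ($C{\left(g,W \right)} = - 4 \left(W + g\right) \left(W + g\right) = - 4 \left(W + g\right)^{2}$)
$\left(\frac{20 + 10}{-5 + C{\left(v{\left(d \right)},-3 \right)}} + 45\right) 4 = \left(\frac{20 + 10}{-5 - 4 \left(-3 + 1\right)^{2}} + 45\right) 4 = \left(\frac{30}{-5 - 4 \left(-2\right)^{2}} + 45\right) 4 = \left(\frac{30}{-5 - 16} + 45\right) 4 = \left(\frac{30}{-21} + 45\right) 4 = \left(30 \left(- \frac{1}{21}\right) + 45\right) 4 = \left(- \frac{10}{7} + 45\right) 4 = \frac{305}{7} \cdot 4 = \frac{1220}{7}$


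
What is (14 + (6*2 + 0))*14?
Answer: 364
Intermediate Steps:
(14 + (6*2 + 0))*14 = (14 + (12 + 0))*14 = (14 + 12)*14 = 26*14 = 364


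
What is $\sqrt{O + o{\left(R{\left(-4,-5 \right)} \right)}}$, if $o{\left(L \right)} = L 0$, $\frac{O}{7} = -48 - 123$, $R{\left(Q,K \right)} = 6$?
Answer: $3 i \sqrt{133} \approx 34.598 i$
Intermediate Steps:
$O = -1197$ ($O = 7 \left(-48 - 123\right) = 7 \left(-171\right) = -1197$)
$o{\left(L \right)} = 0$
$\sqrt{O + o{\left(R{\left(-4,-5 \right)} \right)}} = \sqrt{-1197 + 0} = \sqrt{-1197} = 3 i \sqrt{133}$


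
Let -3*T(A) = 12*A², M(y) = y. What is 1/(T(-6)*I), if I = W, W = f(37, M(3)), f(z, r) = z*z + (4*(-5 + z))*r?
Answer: -1/252432 ≈ -3.9615e-6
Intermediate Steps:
f(z, r) = z² + r*(-20 + 4*z) (f(z, r) = z² + (-20 + 4*z)*r = z² + r*(-20 + 4*z))
T(A) = -4*A²
W = 1753 (W = 37² - 20*3 + 4*3*37 = 1369 - 60 + 444 = 1753)
I = 1753
1/(T(-6)*I) = 1/(-4*(-6)²*1753) = 1/(-4*36*1753) = 1/(-144*1753) = 1/(-252432) = -1/252432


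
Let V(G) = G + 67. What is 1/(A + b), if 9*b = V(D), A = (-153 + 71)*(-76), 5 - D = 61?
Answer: 9/56099 ≈ 0.00016043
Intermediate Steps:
D = -56 (D = 5 - 1*61 = 5 - 61 = -56)
A = 6232 (A = -82*(-76) = 6232)
V(G) = 67 + G
b = 11/9 (b = (67 - 56)/9 = (⅑)*11 = 11/9 ≈ 1.2222)
1/(A + b) = 1/(6232 + 11/9) = 1/(56099/9) = 9/56099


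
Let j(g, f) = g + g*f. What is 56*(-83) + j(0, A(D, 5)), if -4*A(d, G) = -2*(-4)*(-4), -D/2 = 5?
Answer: -4648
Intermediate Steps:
D = -10 (D = -2*5 = -10)
A(d, G) = 8 (A(d, G) = -(-2*(-4))*(-4)/4 = -2*(-4) = -¼*(-32) = 8)
j(g, f) = g + f*g
56*(-83) + j(0, A(D, 5)) = 56*(-83) + 0*(1 + 8) = -4648 + 0*9 = -4648 + 0 = -4648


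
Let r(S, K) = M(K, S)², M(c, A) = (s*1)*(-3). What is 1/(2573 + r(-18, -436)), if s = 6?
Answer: 1/2897 ≈ 0.00034518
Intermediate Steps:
M(c, A) = -18 (M(c, A) = (6*1)*(-3) = 6*(-3) = -18)
r(S, K) = 324 (r(S, K) = (-18)² = 324)
1/(2573 + r(-18, -436)) = 1/(2573 + 324) = 1/2897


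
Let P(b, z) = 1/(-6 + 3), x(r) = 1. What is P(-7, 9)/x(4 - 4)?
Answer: -1/3 ≈ -0.33333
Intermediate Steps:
P(b, z) = -1/3 (P(b, z) = 1/(-3) = -1/3)
P(-7, 9)/x(4 - 4) = -1/3/1 = 1*(-1/3) = -1/3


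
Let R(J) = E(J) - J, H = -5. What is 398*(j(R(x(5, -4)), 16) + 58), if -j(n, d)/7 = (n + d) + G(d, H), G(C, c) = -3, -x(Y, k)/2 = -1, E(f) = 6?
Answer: -24278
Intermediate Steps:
x(Y, k) = 2 (x(Y, k) = -2*(-1) = 2)
R(J) = 6 - J
j(n, d) = 21 - 7*d - 7*n (j(n, d) = -7*((n + d) - 3) = -7*((d + n) - 3) = -7*(-3 + d + n) = 21 - 7*d - 7*n)
398*(j(R(x(5, -4)), 16) + 58) = 398*((21 - 7*16 - 7*(6 - 1*2)) + 58) = 398*((21 - 112 - 7*(6 - 2)) + 58) = 398*((21 - 112 - 7*4) + 58) = 398*((21 - 112 - 28) + 58) = 398*(-119 + 58) = 398*(-61) = -24278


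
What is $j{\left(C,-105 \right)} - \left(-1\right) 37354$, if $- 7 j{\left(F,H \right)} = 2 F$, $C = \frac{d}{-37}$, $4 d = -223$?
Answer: $\frac{19349149}{518} \approx 37354.0$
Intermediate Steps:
$d = - \frac{223}{4}$ ($d = \frac{1}{4} \left(-223\right) = - \frac{223}{4} \approx -55.75$)
$C = \frac{223}{148}$ ($C = - \frac{223}{4 \left(-37\right)} = \left(- \frac{223}{4}\right) \left(- \frac{1}{37}\right) = \frac{223}{148} \approx 1.5068$)
$j{\left(F,H \right)} = - \frac{2 F}{7}$
$j{\left(C,-105 \right)} - \left(-1\right) 37354 = \left(- \frac{2}{7}\right) \frac{223}{148} - \left(-1\right) 37354 = - \frac{223}{518} - -37354 = - \frac{223}{518} + 37354 = \frac{19349149}{518}$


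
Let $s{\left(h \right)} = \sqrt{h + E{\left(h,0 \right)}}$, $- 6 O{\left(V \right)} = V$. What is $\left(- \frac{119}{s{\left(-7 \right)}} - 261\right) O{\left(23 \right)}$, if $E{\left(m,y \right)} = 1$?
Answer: $\frac{2001}{2} - \frac{2737 i \sqrt{6}}{36} \approx 1000.5 - 186.23 i$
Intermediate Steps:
$O{\left(V \right)} = - \frac{V}{6}$
$s{\left(h \right)} = \sqrt{1 + h}$ ($s{\left(h \right)} = \sqrt{h + 1} = \sqrt{1 + h}$)
$\left(- \frac{119}{s{\left(-7 \right)}} - 261\right) O{\left(23 \right)} = \left(- \frac{119}{\sqrt{1 - 7}} - 261\right) \left(\left(- \frac{1}{6}\right) 23\right) = \left(- \frac{119}{\sqrt{-6}} - 261\right) \left(- \frac{23}{6}\right) = \left(- \frac{119}{i \sqrt{6}} - 261\right) \left(- \frac{23}{6}\right) = \left(- 119 \left(- \frac{i \sqrt{6}}{6}\right) - 261\right) \left(- \frac{23}{6}\right) = \left(\frac{119 i \sqrt{6}}{6} - 261\right) \left(- \frac{23}{6}\right) = \left(-261 + \frac{119 i \sqrt{6}}{6}\right) \left(- \frac{23}{6}\right) = \frac{2001}{2} - \frac{2737 i \sqrt{6}}{36}$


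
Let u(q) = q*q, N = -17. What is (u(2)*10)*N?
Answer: -680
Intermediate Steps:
u(q) = q²
(u(2)*10)*N = (2²*10)*(-17) = (4*10)*(-17) = 40*(-17) = -680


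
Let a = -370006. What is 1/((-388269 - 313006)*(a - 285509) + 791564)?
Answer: 1/459697073189 ≈ 2.1753e-12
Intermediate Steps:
1/((-388269 - 313006)*(a - 285509) + 791564) = 1/((-388269 - 313006)*(-370006 - 285509) + 791564) = 1/(-701275*(-655515) + 791564) = 1/(459696281625 + 791564) = 1/459697073189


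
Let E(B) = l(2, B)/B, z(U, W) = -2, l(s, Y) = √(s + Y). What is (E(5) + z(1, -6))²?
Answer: (10 - √7)²/25 ≈ 2.1634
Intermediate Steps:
l(s, Y) = √(Y + s)
E(B) = √(2 + B)/B (E(B) = √(B + 2)/B = √(2 + B)/B)
(E(5) + z(1, -6))² = (√(2 + 5)/5 - 2)² = (√7/5 - 2)² = (-2 + √7/5)²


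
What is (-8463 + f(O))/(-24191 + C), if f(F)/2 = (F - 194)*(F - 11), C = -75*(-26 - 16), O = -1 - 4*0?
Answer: 3783/21041 ≈ 0.17979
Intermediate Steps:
O = -1 (O = -1 + 0 = -1)
C = 3150 (C = -75*(-42) = 3150)
f(F) = 2*(-194 + F)*(-11 + F) (f(F) = 2*((F - 194)*(F - 11)) = 2*((-194 + F)*(-11 + F)) = 2*(-194 + F)*(-11 + F))
(-8463 + f(O))/(-24191 + C) = (-8463 + (4268 - 410*(-1) + 2*(-1)²))/(-24191 + 3150) = (-8463 + (4268 + 410 + 2*1))/(-21041) = (-8463 + (4268 + 410 + 2))*(-1/21041) = (-8463 + 4680)*(-1/21041) = -3783*(-1/21041) = 3783/21041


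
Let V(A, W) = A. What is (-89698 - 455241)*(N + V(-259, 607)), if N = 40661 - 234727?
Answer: 105895271175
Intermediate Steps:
N = -194066
(-89698 - 455241)*(N + V(-259, 607)) = (-89698 - 455241)*(-194066 - 259) = -544939*(-194325) = 105895271175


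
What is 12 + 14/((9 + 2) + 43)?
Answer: 331/27 ≈ 12.259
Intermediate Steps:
12 + 14/((9 + 2) + 43) = 12 + 14/(11 + 43) = 12 + 14/54 = 12 + 14*(1/54) = 12 + 7/27 = 331/27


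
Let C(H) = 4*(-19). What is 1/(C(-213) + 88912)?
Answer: 1/88836 ≈ 1.1257e-5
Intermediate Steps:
C(H) = -76
1/(C(-213) + 88912) = 1/(-76 + 88912) = 1/88836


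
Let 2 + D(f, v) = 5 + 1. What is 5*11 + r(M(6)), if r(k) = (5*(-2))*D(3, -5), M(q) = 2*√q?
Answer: 15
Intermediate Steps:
D(f, v) = 4 (D(f, v) = -2 + (5 + 1) = -2 + 6 = 4)
r(k) = -40 (r(k) = (5*(-2))*4 = -10*4 = -40)
5*11 + r(M(6)) = 5*11 - 40 = 55 - 40 = 15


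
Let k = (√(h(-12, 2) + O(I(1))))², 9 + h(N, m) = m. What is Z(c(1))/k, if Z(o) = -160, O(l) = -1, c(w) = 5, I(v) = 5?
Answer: 20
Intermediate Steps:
h(N, m) = -9 + m
k = -8 (k = (√((-9 + 2) - 1))² = (√(-7 - 1))² = (√(-8))² = (2*I*√2)² = -8)
Z(c(1))/k = -160/(-8) = -160*(-⅛) = 20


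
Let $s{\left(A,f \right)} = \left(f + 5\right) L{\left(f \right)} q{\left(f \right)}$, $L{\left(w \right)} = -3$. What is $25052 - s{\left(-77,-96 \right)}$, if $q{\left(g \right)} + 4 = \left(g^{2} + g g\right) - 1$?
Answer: $-5005519$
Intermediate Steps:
$q{\left(g \right)} = -5 + 2 g^{2}$ ($q{\left(g \right)} = -4 - \left(1 - g^{2} - g g\right) = -4 + \left(\left(g^{2} + g^{2}\right) - 1\right) = -4 + \left(2 g^{2} - 1\right) = -4 + \left(-1 + 2 g^{2}\right) = -5 + 2 g^{2}$)
$s{\left(A,f \right)} = \left(-15 - 3 f\right) \left(-5 + 2 f^{2}\right)$ ($s{\left(A,f \right)} = \left(f + 5\right) \left(-3\right) \left(-5 + 2 f^{2}\right) = \left(5 + f\right) \left(-3\right) \left(-5 + 2 f^{2}\right) = \left(-15 - 3 f\right) \left(-5 + 2 f^{2}\right)$)
$25052 - s{\left(-77,-96 \right)} = 25052 - - 3 \left(-5 + 2 \left(-96\right)^{2}\right) \left(5 - 96\right) = 25052 - \left(-3\right) \left(-5 + 2 \cdot 9216\right) \left(-91\right) = 25052 - \left(-3\right) \left(-5 + 18432\right) \left(-91\right) = 25052 - \left(-3\right) 18427 \left(-91\right) = 25052 - 5030571 = -5005519$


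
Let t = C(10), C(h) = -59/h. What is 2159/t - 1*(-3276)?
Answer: 171694/59 ≈ 2910.1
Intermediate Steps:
t = -59/10 ≈ -5.9000
2159/t - 1*(-3276) = 2159/(-59/10) - 1*(-3276) = 2159*(-10/59) + 3276 = -21590/59 + 3276 = 171694/59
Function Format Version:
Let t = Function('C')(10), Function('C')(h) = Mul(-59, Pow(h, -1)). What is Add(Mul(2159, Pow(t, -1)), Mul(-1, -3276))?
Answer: Rational(171694, 59) ≈ 2910.1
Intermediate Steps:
t = Rational(-59, 10) (t = Mul(-59, Pow(10, -1)) = Mul(-59, Rational(1, 10)) = Rational(-59, 10) ≈ -5.9000)
Add(Mul(2159, Pow(t, -1)), Mul(-1, -3276)) = Add(Mul(2159, Pow(Rational(-59, 10), -1)), Mul(-1, -3276)) = Add(Mul(2159, Rational(-10, 59)), 3276) = Add(Rational(-21590, 59), 3276) = Rational(171694, 59)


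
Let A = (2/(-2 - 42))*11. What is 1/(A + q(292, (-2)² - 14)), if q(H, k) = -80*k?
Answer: 2/1599 ≈ 0.0012508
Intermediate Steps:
A = -½ (A = (2/(-44))*11 = -1/44*2*11 = -1/22*11 = -½ ≈ -0.50000)
1/(A + q(292, (-2)² - 14)) = 1/(-½ - 80*((-2)² - 14)) = 1/(-½ - 80*(4 - 14)) = 1/(-½ - 80*(-10)) = 1/(-½ + 800) = 1/(1599/2) = 2/1599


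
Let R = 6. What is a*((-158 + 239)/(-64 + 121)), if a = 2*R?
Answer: 324/19 ≈ 17.053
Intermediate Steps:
a = 12 (a = 2*6 = 12)
a*((-158 + 239)/(-64 + 121)) = 12*((-158 + 239)/(-64 + 121)) = 12*(81/57) = 12*(81*(1/57)) = 12*(27/19) = 324/19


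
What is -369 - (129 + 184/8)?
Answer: -521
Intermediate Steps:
-369 - (129 + 184/8) = -369 - (129 + 184*(⅛)) = -369 - (129 + 23) = -369 - 1*152 = -369 - 152 = -521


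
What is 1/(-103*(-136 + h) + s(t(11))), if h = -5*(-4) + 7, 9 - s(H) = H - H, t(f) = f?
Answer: 1/11236 ≈ 8.9000e-5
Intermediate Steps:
s(H) = 9 (s(H) = 9 - (H - H) = 9 - 1*0 = 9 + 0 = 9)
h = 27 (h = 20 + 7 = 27)
1/(-103*(-136 + h) + s(t(11))) = 1/(-103*(-136 + 27) + 9) = 1/(-103*(-109) + 9) = 1/(11227 + 9) = 1/11236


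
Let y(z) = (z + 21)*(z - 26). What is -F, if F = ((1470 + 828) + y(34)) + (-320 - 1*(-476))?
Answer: -2894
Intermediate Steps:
y(z) = (-26 + z)*(21 + z) (y(z) = (21 + z)*(-26 + z) = (-26 + z)*(21 + z))
F = 2894 (F = ((1470 + 828) + (-546 + 34**2 - 5*34)) + (-320 - 1*(-476)) = (2298 + (-546 + 1156 - 170)) + (-320 + 476) = (2298 + 440) + 156 = 2738 + 156 = 2894)
-F = -1*2894 = -2894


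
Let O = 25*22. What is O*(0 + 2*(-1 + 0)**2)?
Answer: 1100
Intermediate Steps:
O = 550
O*(0 + 2*(-1 + 0)**2) = 550*(0 + 2*(-1 + 0)**2) = 550*(0 + 2*(-1)**2) = 550*(0 + 2*1) = 550*(0 + 2) = 550*2 = 1100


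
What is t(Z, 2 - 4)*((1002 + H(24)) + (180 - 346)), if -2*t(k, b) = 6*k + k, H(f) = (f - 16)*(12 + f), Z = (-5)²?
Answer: -98350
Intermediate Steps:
Z = 25
H(f) = (-16 + f)*(12 + f)
t(k, b) = -7*k/2 (t(k, b) = -(6*k + k)/2 = -7*k/2)
t(Z, 2 - 4)*((1002 + H(24)) + (180 - 346)) = (-7/2*25)*((1002 + (-192 + 24² - 4*24)) + (180 - 346)) = -175*((1002 + (-192 + 576 - 96)) - 166)/2 = -175*((1002 + 288) - 166)/2 = -175*(1290 - 166)/2 = -175/2*1124 = -98350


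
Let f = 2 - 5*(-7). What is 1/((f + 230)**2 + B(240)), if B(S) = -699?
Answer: 1/70590 ≈ 1.4166e-5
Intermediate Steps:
f = 37 (f = 2 + 35 = 37)
1/((f + 230)**2 + B(240)) = 1/((37 + 230)**2 - 699) = 1/(267**2 - 699) = 1/(71289 - 699) = 1/70590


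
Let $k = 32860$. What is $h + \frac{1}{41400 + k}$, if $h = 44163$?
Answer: $\frac{3279544381}{74260} \approx 44163.0$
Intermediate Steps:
$h + \frac{1}{41400 + k} = 44163 + \frac{1}{41400 + 32860} = 44163 + \frac{1}{74260} = \frac{3279544381}{74260}$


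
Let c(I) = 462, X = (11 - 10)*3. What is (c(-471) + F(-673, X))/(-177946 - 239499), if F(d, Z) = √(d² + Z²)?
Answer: -66/59635 - √452938/417445 ≈ -0.0027189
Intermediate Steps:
X = 3 (X = 1*3 = 3)
F(d, Z) = √(Z² + d²)
(c(-471) + F(-673, X))/(-177946 - 239499) = (462 + √(3² + (-673)²))/(-177946 - 239499) = (462 + √(9 + 452929))/(-417445) = (462 + √452938)*(-1/417445) = -66/59635 - √452938/417445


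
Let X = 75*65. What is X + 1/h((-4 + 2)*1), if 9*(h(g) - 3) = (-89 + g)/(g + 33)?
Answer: 3637029/746 ≈ 4875.4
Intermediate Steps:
X = 4875
h(g) = 3 + (-89 + g)/(9*(33 + g)) (h(g) = 3 + ((-89 + g)/(g + 33))/9 = 3 + ((-89 + g)/(33 + g))/9 = 3 + (-89 + g)/(9*(33 + g)))
X + 1/h((-4 + 2)*1) = 4875 + 1/(2*(401 + 14*((-4 + 2)*1))/(9*(33 + (-4 + 2)*1))) = 4875 + 1/(2*(401 + 14*(-2*1))/(9*(33 - 2*1))) = 4875 + 1/(2*(401 + 14*(-2))/(9*(33 - 2))) = 4875 + 1/((2/9)*(401 - 28)/31) = 4875 + 1/((2/9)*(1/31)*373) = 4875 + 1/(746/279) = 4875 + 279/746 = 3637029/746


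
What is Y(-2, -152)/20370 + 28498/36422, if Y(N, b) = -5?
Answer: 58032215/74191614 ≈ 0.78219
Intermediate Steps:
Y(-2, -152)/20370 + 28498/36422 = -5/20370 + 28498/36422 = -5*1/20370 + 28498*(1/36422) = -1/4074 + 14249/18211 = 58032215/74191614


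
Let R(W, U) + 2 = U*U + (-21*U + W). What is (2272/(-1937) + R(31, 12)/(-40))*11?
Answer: 683573/77480 ≈ 8.8226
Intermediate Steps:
R(W, U) = -2 + W + U**2 - 21*U (R(W, U) = -2 + (U*U + (-21*U + W)) = -2 + (U**2 + (W - 21*U)) = -2 + (W + U**2 - 21*U) = -2 + W + U**2 - 21*U)
(2272/(-1937) + R(31, 12)/(-40))*11 = (2272/(-1937) + (-2 + 31 + 12**2 - 21*12)/(-40))*11 = (2272*(-1/1937) + (-2 + 31 + 144 - 252)*(-1/40))*11 = (-2272/1937 - 79*(-1/40))*11 = (-2272/1937 + 79/40)*11 = (62143/77480)*11 = 683573/77480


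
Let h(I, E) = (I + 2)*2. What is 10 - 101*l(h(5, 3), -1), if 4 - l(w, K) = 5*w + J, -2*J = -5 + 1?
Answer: 6878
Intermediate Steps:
J = 2 (J = -(-5 + 1)/2 = -½*(-4) = 2)
h(I, E) = 4 + 2*I (h(I, E) = (2 + I)*2 = 4 + 2*I)
l(w, K) = 2 - 5*w (l(w, K) = 4 - (5*w + 2) = 4 - (2 + 5*w) = 4 + (-2 - 5*w) = 2 - 5*w)
10 - 101*l(h(5, 3), -1) = 10 - 101*(2 - 5*(4 + 2*5)) = 10 - 101*(2 - 5*(4 + 10)) = 10 - 101*(2 - 5*14) = 10 - 101*(2 - 70) = 10 - 101*(-68) = 10 + 6868 = 6878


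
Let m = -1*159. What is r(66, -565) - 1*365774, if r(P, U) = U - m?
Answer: -366180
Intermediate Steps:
m = -159
r(P, U) = 159 + U (r(P, U) = U - 1*(-159) = U + 159 = 159 + U)
r(66, -565) - 1*365774 = (159 - 565) - 1*365774 = -406 - 365774 = -366180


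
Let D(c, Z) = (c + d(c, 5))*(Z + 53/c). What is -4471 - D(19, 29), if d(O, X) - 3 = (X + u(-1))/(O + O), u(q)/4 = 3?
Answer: -1871637/361 ≈ -5184.6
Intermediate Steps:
u(q) = 12 (u(q) = 4*3 = 12)
d(O, X) = 3 + (12 + X)/(2*O) (d(O, X) = 3 + (X + 12)/(O + O) = 3 + (12 + X)/((2*O)) = 3 + (12 + X)*(1/(2*O)) = 3 + (12 + X)/(2*O))
D(c, Z) = (Z + 53/c)*(c + (17 + 6*c)/(2*c)) (D(c, Z) = (c + (12 + 5 + 6*c)/(2*c))*(Z + 53/c) = (c + (17 + 6*c)/(2*c))*(Z + 53/c) = (Z + 53/c)*(c + (17 + 6*c)/(2*c)))
-4471 - D(19, 29) = -4471 - (53 + 3*29 + 159/19 + (901/2)/19**2 + 29*19 + (17/2)*29/19) = -4471 - (53 + 87 + 159*(1/19) + (901/2)*(1/361) + 551 + (17/2)*29*(1/19)) = -4471 - (53 + 87 + 159/19 + 901/722 + 551 + 493/38) = -4471 - 1*257606/361 = -4471 - 257606/361 = -1871637/361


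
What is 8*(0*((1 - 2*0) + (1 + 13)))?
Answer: 0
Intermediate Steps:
8*(0*((1 - 2*0) + (1 + 13))) = 8*(0*((1 + 0) + 14)) = 8*(0*(1 + 14)) = 8*(0*15) = 8*0 = 0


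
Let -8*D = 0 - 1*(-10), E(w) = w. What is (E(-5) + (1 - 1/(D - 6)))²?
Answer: 12544/841 ≈ 14.916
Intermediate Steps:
D = -5/4 (D = -(0 - 1*(-10))/8 = -(0 + 10)/8 = -⅛*10 = -5/4 ≈ -1.2500)
(E(-5) + (1 - 1/(D - 6)))² = (-5 + (1 - 1/(-5/4 - 6)))² = (-5 + (1 - 1/(-29/4)))² = (-5 + (1 - 1*(-4/29)))² = (-5 + (1 + 4/29))² = (-5 + 33/29)² = (-112/29)² = 12544/841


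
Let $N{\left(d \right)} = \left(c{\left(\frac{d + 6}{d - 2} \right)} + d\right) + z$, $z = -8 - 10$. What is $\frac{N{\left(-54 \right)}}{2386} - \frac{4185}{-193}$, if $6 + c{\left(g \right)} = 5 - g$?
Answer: $\frac{69798089}{3223486} \approx 21.653$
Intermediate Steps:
$c{\left(g \right)} = -1 - g$ ($c{\left(g \right)} = -6 - \left(-5 + g\right) = -1 - g$)
$z = -18$ ($z = -8 - 10 = -18$)
$N{\left(d \right)} = -19 + d - \frac{6 + d}{-2 + d}$ ($N{\left(d \right)} = \left(\left(-1 - \frac{d + 6}{d - 2}\right) + d\right) - 18 = \left(\left(-1 - \frac{6 + d}{-2 + d}\right) + d\right) - 18 = \left(-1 + d - \frac{6 + d}{-2 + d}\right) - 18 = -19 + d - \frac{6 + d}{-2 + d}$)
$\frac{N{\left(-54 \right)}}{2386} - \frac{4185}{-193} = \frac{\frac{1}{-2 - 54} \left(32 + \left(-54\right)^{2} - -1188\right)}{2386} - \frac{4185}{-193} = \frac{32 + 2916 + 1188}{-56} \cdot \frac{1}{2386} - - \frac{4185}{193} = \left(- \frac{1}{56}\right) 4136 \cdot \frac{1}{2386} + \frac{4185}{193} = \left(- \frac{517}{7}\right) \frac{1}{2386} + \frac{4185}{193} = - \frac{517}{16702} + \frac{4185}{193} = \frac{69798089}{3223486}$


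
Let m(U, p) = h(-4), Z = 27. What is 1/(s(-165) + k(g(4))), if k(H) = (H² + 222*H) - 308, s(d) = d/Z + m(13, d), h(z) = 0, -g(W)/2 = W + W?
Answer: -9/32491 ≈ -0.00027700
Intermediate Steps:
g(W) = -4*W (g(W) = -2*(W + W) = -4*W)
m(U, p) = 0
s(d) = d/27 (s(d) = d/27 + 0 = d/27)
k(H) = -308 + H² + 222*H
1/(s(-165) + k(g(4))) = 1/((1/27)*(-165) + (-308 + (-4*4)² + 222*(-4*4))) = 1/(-55/9 + (-308 + (-16)² + 222*(-16))) = 1/(-55/9 + (-308 + 256 - 3552)) = 1/(-55/9 - 3604) = 1/(-32491/9) = -9/32491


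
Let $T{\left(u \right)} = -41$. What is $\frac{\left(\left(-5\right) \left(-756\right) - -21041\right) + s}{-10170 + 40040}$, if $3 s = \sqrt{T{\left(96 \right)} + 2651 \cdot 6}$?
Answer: $\frac{24821}{29870} + \frac{\sqrt{15865}}{89610} \approx 0.83237$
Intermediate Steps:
$s = \frac{\sqrt{15865}}{3}$ ($s = \frac{\sqrt{-41 + 2651 \cdot 6}}{3} = \frac{\sqrt{-41 + 15906}}{3} = \frac{\sqrt{15865}}{3} \approx 41.985$)
$\frac{\left(\left(-5\right) \left(-756\right) - -21041\right) + s}{-10170 + 40040} = \frac{\left(\left(-5\right) \left(-756\right) - -21041\right) + \frac{\sqrt{15865}}{3}}{-10170 + 40040} = \frac{\left(3780 + 21041\right) + \frac{\sqrt{15865}}{3}}{29870} = \left(24821 + \frac{\sqrt{15865}}{3}\right) \frac{1}{29870} = \frac{24821}{29870} + \frac{\sqrt{15865}}{89610}$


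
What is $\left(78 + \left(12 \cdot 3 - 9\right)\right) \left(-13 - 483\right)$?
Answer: $-52080$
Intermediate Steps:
$\left(78 + \left(12 \cdot 3 - 9\right)\right) \left(-13 - 483\right) = \left(78 + \left(36 - 9\right)\right) \left(-496\right) = \left(78 + 27\right) \left(-496\right) = 105 \left(-496\right) = -52080$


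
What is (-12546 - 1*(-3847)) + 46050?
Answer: 37351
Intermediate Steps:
(-12546 - 1*(-3847)) + 46050 = (-12546 + 3847) + 46050 = -8699 + 46050 = 37351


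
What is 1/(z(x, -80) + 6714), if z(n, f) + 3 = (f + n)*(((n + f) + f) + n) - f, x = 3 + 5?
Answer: 1/17159 ≈ 5.8278e-5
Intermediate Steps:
x = 8
z(n, f) = -3 - f + (f + n)*(2*f + 2*n) (z(n, f) = -3 + ((f + n)*(((n + f) + f) + n) - f) = -3 + ((f + n)*(((f + n) + f) + n) - f) = -3 + ((f + n)*((n + 2*f) + n) - f) = -3 + ((f + n)*(2*f + 2*n) - f) = -3 + (-f + (f + n)*(2*f + 2*n)) = -3 - f + (f + n)*(2*f + 2*n))
1/(z(x, -80) + 6714) = 1/((-3 - 1*(-80) + 2*(-80)² + 2*8² + 4*(-80)*8) + 6714) = 1/((-3 + 80 + 2*6400 + 2*64 - 2560) + 6714) = 1/((-3 + 80 + 12800 + 128 - 2560) + 6714) = 1/(10445 + 6714) = 1/17159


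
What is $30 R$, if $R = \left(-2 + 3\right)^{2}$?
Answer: $30$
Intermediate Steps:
$R = 1$ ($R = 1^{2} = 1$)
$30 R = 30 \cdot 1 = 30$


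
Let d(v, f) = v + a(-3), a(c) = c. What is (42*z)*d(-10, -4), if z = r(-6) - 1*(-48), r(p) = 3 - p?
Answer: -31122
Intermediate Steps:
d(v, f) = -3 + v (d(v, f) = v - 3 = -3 + v)
z = 57 (z = (3 - 1*(-6)) - 1*(-48) = (3 + 6) + 48 = 9 + 48 = 57)
(42*z)*d(-10, -4) = (42*57)*(-3 - 10) = 2394*(-13) = -31122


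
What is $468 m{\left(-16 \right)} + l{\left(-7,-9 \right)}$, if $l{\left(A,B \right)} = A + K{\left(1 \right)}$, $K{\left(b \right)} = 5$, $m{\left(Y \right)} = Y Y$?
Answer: $119806$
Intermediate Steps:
$m{\left(Y \right)} = Y^{2}$
$l{\left(A,B \right)} = 5 + A$ ($l{\left(A,B \right)} = A + 5 = 5 + A$)
$468 m{\left(-16 \right)} + l{\left(-7,-9 \right)} = 468 \left(-16\right)^{2} + \left(5 - 7\right) = 468 \cdot 256 - 2 = 119808 - 2 = 119806$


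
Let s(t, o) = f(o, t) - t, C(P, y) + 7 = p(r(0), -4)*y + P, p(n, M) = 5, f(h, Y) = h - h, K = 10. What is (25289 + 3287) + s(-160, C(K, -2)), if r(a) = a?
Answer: 28736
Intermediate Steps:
f(h, Y) = 0
C(P, y) = -7 + P + 5*y (C(P, y) = -7 + (5*y + P) = -7 + (P + 5*y) = -7 + P + 5*y)
s(t, o) = -t (s(t, o) = 0 - t = -t)
(25289 + 3287) + s(-160, C(K, -2)) = (25289 + 3287) - 1*(-160) = 28576 + 160 = 28736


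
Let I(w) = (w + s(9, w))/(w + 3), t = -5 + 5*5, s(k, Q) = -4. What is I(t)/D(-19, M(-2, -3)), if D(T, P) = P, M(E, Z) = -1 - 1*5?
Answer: -8/69 ≈ -0.11594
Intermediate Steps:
M(E, Z) = -6 (M(E, Z) = -1 - 5 = -6)
t = 20 (t = -5 + 25 = 20)
I(w) = (-4 + w)/(3 + w) (I(w) = (w - 4)/(w + 3) = (-4 + w)/(3 + w))
I(t)/D(-19, M(-2, -3)) = ((-4 + 20)/(3 + 20))/(-6) = (16/23)*(-⅙) = -8/69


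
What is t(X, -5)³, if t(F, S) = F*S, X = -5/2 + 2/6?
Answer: 274625/216 ≈ 1271.4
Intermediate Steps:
X = -13/6 (X = -5*½ + 2*(⅙) = -5/2 + ⅓ = -13/6 ≈ -2.1667)
t(X, -5)³ = (-13/6*(-5))³ = (65/6)³ = 274625/216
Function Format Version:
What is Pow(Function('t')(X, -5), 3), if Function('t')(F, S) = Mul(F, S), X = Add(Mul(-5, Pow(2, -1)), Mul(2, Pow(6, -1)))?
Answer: Rational(274625, 216) ≈ 1271.4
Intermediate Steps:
X = Rational(-13, 6) (X = Add(Mul(-5, Rational(1, 2)), Mul(2, Rational(1, 6))) = Add(Rational(-5, 2), Rational(1, 3)) = Rational(-13, 6) ≈ -2.1667)
Pow(Function('t')(X, -5), 3) = Pow(Mul(Rational(-13, 6), -5), 3) = Pow(Rational(65, 6), 3) = Rational(274625, 216)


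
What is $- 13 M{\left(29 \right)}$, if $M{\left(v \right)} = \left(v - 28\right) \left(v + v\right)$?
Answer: $-754$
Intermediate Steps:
$M{\left(v \right)} = 2 v \left(-28 + v\right)$ ($M{\left(v \right)} = \left(-28 + v\right) 2 v = 2 v \left(-28 + v\right)$)
$- 13 M{\left(29 \right)} = - 13 \cdot 2 \cdot 29 \left(-28 + 29\right) = - 13 \cdot 2 \cdot 29 \cdot 1 = \left(-13\right) 58 = -754$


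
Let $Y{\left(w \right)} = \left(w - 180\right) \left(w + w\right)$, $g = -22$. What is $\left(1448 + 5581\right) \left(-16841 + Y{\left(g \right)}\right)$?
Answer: $-55901637$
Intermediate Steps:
$Y{\left(w \right)} = 2 w \left(-180 + w\right)$ ($Y{\left(w \right)} = \left(-180 + w\right) 2 w = 2 w \left(-180 + w\right)$)
$\left(1448 + 5581\right) \left(-16841 + Y{\left(g \right)}\right) = \left(1448 + 5581\right) \left(-16841 + 2 \left(-22\right) \left(-180 - 22\right)\right) = 7029 \left(-16841 + 2 \left(-22\right) \left(-202\right)\right) = 7029 \left(-16841 + 8888\right) = 7029 \left(-7953\right) = -55901637$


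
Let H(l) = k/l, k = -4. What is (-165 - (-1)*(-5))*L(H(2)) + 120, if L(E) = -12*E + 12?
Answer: -6000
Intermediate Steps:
H(l) = -4/l
L(E) = 12 - 12*E
(-165 - (-1)*(-5))*L(H(2)) + 120 = (-165 - (-1)*(-5))*(12 - (-48)/2) + 120 = (-165 - 1*5)*(12 - (-48)/2) + 120 = (-165 - 5)*(12 - 12*(-2)) + 120 = -170*(12 + 24) + 120 = -170*36 + 120 = -6120 + 120 = -6000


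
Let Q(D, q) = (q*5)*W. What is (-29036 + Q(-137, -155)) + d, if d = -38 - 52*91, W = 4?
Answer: -36906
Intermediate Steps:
d = -4770 (d = -38 - 4732 = -4770)
Q(D, q) = 20*q (Q(D, q) = (q*5)*4 = (5*q)*4 = 20*q)
(-29036 + Q(-137, -155)) + d = (-29036 + 20*(-155)) - 4770 = (-29036 - 3100) - 4770 = -32136 - 4770 = -36906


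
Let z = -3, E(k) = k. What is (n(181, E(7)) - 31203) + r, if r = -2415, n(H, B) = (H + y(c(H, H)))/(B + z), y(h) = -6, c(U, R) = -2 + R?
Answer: -134297/4 ≈ -33574.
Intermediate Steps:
n(H, B) = (-6 + H)/(-3 + B) (n(H, B) = (H - 6)/(B - 3) = (-6 + H)/(-3 + B))
(n(181, E(7)) - 31203) + r = ((-6 + 181)/(-3 + 7) - 31203) - 2415 = (175/4 - 31203) - 2415 = -124637/4 - 2415 = -134297/4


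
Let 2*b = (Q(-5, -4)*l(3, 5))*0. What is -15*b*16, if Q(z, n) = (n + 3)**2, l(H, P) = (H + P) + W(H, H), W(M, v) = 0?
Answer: 0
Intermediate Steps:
l(H, P) = H + P (l(H, P) = (H + P) + 0 = H + P)
Q(z, n) = (3 + n)**2
b = 0 (b = (((3 - 4)**2*(3 + 5))*0)/2 = (((-1)**2*8)*0)/2 = ((1*8)*0)/2 = (8*0)/2 = (1/2)*0 = 0)
-15*b*16 = -15*0*16 = 0*16 = 0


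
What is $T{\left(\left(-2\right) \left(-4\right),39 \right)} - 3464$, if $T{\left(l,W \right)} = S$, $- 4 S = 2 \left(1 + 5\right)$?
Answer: $-3467$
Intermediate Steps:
$S = -3$ ($S = - \frac{2 \left(1 + 5\right)}{4} = - \frac{2 \cdot 6}{4} = \left(- \frac{1}{4}\right) 12 = -3$)
$T{\left(l,W \right)} = -3$
$T{\left(\left(-2\right) \left(-4\right),39 \right)} - 3464 = -3 - 3464 = -3467$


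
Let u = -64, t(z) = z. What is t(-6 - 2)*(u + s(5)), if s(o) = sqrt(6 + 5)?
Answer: 512 - 8*sqrt(11) ≈ 485.47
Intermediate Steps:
s(o) = sqrt(11)
t(-6 - 2)*(u + s(5)) = (-6 - 2)*(-64 + sqrt(11)) = -8*(-64 + sqrt(11)) = 512 - 8*sqrt(11)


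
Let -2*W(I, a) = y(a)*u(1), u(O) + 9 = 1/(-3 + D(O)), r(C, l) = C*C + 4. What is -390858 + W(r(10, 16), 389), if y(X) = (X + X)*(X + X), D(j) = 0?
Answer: 7301402/3 ≈ 2.4338e+6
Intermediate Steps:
r(C, l) = 4 + C² (r(C, l) = C² + 4 = 4 + C²)
y(X) = 4*X² (y(X) = (2*X)*(2*X) = 4*X²)
u(O) = -28/3 (u(O) = -9 + 1/(-3 + 0) = -9 + 1/(-3) = -9 - ⅓ = -28/3)
W(I, a) = 56*a²/3 (W(I, a) = -4*a²*(-28)/(2*3) = -(-56)*a²/3 = 56*a²/3)
-390858 + W(r(10, 16), 389) = -390858 + (56/3)*389² = -390858 + (56/3)*151321 = -390858 + 8473976/3 = 7301402/3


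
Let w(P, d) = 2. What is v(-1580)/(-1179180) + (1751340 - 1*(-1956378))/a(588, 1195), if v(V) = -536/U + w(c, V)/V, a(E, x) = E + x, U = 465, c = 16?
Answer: 321215756119967323/154469054251800 ≈ 2079.5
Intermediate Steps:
v(V) = -536/465 + 2/V
v(-1580)/(-1179180) + (1751340 - 1*(-1956378))/a(588, 1195) = (-536/465 + 2/(-1580))/(-1179180) + (1751340 - 1*(-1956378))/(588 + 1195) = (-536/465 + 2*(-1/1580))*(-1/1179180) + (1751340 + 1956378)/1783 = (-536/465 - 1/790)*(-1/1179180) + 3707718*(1/1783) = -84781/73470*(-1/1179180) + 3707718/1783 = 84781/86634354600 + 3707718/1783 = 321215756119967323/154469054251800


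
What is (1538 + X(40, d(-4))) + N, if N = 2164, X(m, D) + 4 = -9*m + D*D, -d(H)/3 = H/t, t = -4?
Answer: 3347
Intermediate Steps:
d(H) = 3*H/4 (d(H) = -3*H/(-4) = -3*H*(-1)/4 = -(-3)*H/4 = 3*H/4)
X(m, D) = -4 + D**2 - 9*m (X(m, D) = -4 + (-9*m + D*D) = -4 + (-9*m + D**2) = -4 + (D**2 - 9*m) = -4 + D**2 - 9*m)
(1538 + X(40, d(-4))) + N = (1538 + (-4 + ((3/4)*(-4))**2 - 9*40)) + 2164 = (1538 + (-4 + (-3)**2 - 360)) + 2164 = (1538 + (-4 + 9 - 360)) + 2164 = (1538 - 355) + 2164 = 1183 + 2164 = 3347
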